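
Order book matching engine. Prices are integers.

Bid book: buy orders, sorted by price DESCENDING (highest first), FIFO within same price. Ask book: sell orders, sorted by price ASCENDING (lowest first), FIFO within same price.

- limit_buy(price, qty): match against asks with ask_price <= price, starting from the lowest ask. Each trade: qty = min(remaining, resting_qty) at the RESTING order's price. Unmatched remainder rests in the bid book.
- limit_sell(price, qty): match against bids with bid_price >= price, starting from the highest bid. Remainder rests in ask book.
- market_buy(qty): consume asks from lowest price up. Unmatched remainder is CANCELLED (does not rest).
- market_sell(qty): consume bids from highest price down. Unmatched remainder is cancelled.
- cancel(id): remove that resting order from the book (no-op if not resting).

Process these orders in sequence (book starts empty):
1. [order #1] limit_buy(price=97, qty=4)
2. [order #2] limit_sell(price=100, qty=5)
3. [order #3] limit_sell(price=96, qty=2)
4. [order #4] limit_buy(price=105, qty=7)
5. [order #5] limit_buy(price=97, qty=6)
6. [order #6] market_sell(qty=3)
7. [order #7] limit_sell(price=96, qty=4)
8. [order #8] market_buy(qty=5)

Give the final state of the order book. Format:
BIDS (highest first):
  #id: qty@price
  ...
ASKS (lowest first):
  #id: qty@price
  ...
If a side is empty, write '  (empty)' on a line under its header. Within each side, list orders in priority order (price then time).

After op 1 [order #1] limit_buy(price=97, qty=4): fills=none; bids=[#1:4@97] asks=[-]
After op 2 [order #2] limit_sell(price=100, qty=5): fills=none; bids=[#1:4@97] asks=[#2:5@100]
After op 3 [order #3] limit_sell(price=96, qty=2): fills=#1x#3:2@97; bids=[#1:2@97] asks=[#2:5@100]
After op 4 [order #4] limit_buy(price=105, qty=7): fills=#4x#2:5@100; bids=[#4:2@105 #1:2@97] asks=[-]
After op 5 [order #5] limit_buy(price=97, qty=6): fills=none; bids=[#4:2@105 #1:2@97 #5:6@97] asks=[-]
After op 6 [order #6] market_sell(qty=3): fills=#4x#6:2@105 #1x#6:1@97; bids=[#1:1@97 #5:6@97] asks=[-]
After op 7 [order #7] limit_sell(price=96, qty=4): fills=#1x#7:1@97 #5x#7:3@97; bids=[#5:3@97] asks=[-]
After op 8 [order #8] market_buy(qty=5): fills=none; bids=[#5:3@97] asks=[-]

Answer: BIDS (highest first):
  #5: 3@97
ASKS (lowest first):
  (empty)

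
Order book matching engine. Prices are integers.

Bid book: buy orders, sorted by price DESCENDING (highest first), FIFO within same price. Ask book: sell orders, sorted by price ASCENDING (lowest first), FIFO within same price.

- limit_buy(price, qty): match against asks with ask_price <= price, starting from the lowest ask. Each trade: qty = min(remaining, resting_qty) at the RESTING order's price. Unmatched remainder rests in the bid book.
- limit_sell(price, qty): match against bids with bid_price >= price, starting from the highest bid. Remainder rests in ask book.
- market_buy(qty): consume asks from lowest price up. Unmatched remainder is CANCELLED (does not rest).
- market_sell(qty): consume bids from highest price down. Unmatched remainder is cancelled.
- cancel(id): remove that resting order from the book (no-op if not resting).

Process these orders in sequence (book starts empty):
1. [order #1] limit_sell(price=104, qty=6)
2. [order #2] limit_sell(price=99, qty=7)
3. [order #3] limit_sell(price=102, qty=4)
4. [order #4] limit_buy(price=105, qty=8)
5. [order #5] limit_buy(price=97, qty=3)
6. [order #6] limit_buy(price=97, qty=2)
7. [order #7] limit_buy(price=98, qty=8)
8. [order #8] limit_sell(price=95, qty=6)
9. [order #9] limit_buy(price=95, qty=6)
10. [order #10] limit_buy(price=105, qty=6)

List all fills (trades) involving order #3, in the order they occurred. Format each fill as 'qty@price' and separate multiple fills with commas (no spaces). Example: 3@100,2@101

Answer: 1@102,3@102

Derivation:
After op 1 [order #1] limit_sell(price=104, qty=6): fills=none; bids=[-] asks=[#1:6@104]
After op 2 [order #2] limit_sell(price=99, qty=7): fills=none; bids=[-] asks=[#2:7@99 #1:6@104]
After op 3 [order #3] limit_sell(price=102, qty=4): fills=none; bids=[-] asks=[#2:7@99 #3:4@102 #1:6@104]
After op 4 [order #4] limit_buy(price=105, qty=8): fills=#4x#2:7@99 #4x#3:1@102; bids=[-] asks=[#3:3@102 #1:6@104]
After op 5 [order #5] limit_buy(price=97, qty=3): fills=none; bids=[#5:3@97] asks=[#3:3@102 #1:6@104]
After op 6 [order #6] limit_buy(price=97, qty=2): fills=none; bids=[#5:3@97 #6:2@97] asks=[#3:3@102 #1:6@104]
After op 7 [order #7] limit_buy(price=98, qty=8): fills=none; bids=[#7:8@98 #5:3@97 #6:2@97] asks=[#3:3@102 #1:6@104]
After op 8 [order #8] limit_sell(price=95, qty=6): fills=#7x#8:6@98; bids=[#7:2@98 #5:3@97 #6:2@97] asks=[#3:3@102 #1:6@104]
After op 9 [order #9] limit_buy(price=95, qty=6): fills=none; bids=[#7:2@98 #5:3@97 #6:2@97 #9:6@95] asks=[#3:3@102 #1:6@104]
After op 10 [order #10] limit_buy(price=105, qty=6): fills=#10x#3:3@102 #10x#1:3@104; bids=[#7:2@98 #5:3@97 #6:2@97 #9:6@95] asks=[#1:3@104]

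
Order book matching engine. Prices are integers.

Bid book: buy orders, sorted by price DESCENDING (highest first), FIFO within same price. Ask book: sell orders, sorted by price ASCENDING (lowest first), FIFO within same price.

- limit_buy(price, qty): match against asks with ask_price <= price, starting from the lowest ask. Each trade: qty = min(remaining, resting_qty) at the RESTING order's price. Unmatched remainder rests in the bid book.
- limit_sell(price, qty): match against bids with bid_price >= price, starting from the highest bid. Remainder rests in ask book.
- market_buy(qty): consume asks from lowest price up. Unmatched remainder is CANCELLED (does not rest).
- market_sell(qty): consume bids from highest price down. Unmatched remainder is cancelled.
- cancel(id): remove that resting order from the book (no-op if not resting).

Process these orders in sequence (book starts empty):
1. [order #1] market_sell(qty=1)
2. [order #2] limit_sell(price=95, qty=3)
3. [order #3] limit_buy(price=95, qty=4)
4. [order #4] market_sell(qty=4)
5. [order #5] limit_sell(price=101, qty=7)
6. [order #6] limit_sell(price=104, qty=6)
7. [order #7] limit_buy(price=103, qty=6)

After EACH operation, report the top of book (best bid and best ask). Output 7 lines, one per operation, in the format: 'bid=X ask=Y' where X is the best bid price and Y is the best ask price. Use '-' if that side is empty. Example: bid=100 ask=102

Answer: bid=- ask=-
bid=- ask=95
bid=95 ask=-
bid=- ask=-
bid=- ask=101
bid=- ask=101
bid=- ask=101

Derivation:
After op 1 [order #1] market_sell(qty=1): fills=none; bids=[-] asks=[-]
After op 2 [order #2] limit_sell(price=95, qty=3): fills=none; bids=[-] asks=[#2:3@95]
After op 3 [order #3] limit_buy(price=95, qty=4): fills=#3x#2:3@95; bids=[#3:1@95] asks=[-]
After op 4 [order #4] market_sell(qty=4): fills=#3x#4:1@95; bids=[-] asks=[-]
After op 5 [order #5] limit_sell(price=101, qty=7): fills=none; bids=[-] asks=[#5:7@101]
After op 6 [order #6] limit_sell(price=104, qty=6): fills=none; bids=[-] asks=[#5:7@101 #6:6@104]
After op 7 [order #7] limit_buy(price=103, qty=6): fills=#7x#5:6@101; bids=[-] asks=[#5:1@101 #6:6@104]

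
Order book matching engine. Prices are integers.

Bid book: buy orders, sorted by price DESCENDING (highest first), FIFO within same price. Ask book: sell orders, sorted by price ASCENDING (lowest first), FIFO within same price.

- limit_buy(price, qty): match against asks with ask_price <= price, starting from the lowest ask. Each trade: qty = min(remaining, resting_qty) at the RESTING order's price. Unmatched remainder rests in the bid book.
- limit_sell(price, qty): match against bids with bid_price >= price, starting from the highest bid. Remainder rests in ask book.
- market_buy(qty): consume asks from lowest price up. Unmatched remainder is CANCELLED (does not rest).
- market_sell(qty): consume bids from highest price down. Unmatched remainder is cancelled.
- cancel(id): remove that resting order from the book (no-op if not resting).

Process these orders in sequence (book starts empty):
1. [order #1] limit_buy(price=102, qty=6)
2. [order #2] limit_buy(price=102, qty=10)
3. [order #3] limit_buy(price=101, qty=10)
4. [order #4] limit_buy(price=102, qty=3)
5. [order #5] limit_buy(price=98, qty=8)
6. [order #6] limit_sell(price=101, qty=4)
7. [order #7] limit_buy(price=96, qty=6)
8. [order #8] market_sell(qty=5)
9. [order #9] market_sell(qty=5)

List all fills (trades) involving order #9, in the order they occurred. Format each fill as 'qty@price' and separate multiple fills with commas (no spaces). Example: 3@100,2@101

After op 1 [order #1] limit_buy(price=102, qty=6): fills=none; bids=[#1:6@102] asks=[-]
After op 2 [order #2] limit_buy(price=102, qty=10): fills=none; bids=[#1:6@102 #2:10@102] asks=[-]
After op 3 [order #3] limit_buy(price=101, qty=10): fills=none; bids=[#1:6@102 #2:10@102 #3:10@101] asks=[-]
After op 4 [order #4] limit_buy(price=102, qty=3): fills=none; bids=[#1:6@102 #2:10@102 #4:3@102 #3:10@101] asks=[-]
After op 5 [order #5] limit_buy(price=98, qty=8): fills=none; bids=[#1:6@102 #2:10@102 #4:3@102 #3:10@101 #5:8@98] asks=[-]
After op 6 [order #6] limit_sell(price=101, qty=4): fills=#1x#6:4@102; bids=[#1:2@102 #2:10@102 #4:3@102 #3:10@101 #5:8@98] asks=[-]
After op 7 [order #7] limit_buy(price=96, qty=6): fills=none; bids=[#1:2@102 #2:10@102 #4:3@102 #3:10@101 #5:8@98 #7:6@96] asks=[-]
After op 8 [order #8] market_sell(qty=5): fills=#1x#8:2@102 #2x#8:3@102; bids=[#2:7@102 #4:3@102 #3:10@101 #5:8@98 #7:6@96] asks=[-]
After op 9 [order #9] market_sell(qty=5): fills=#2x#9:5@102; bids=[#2:2@102 #4:3@102 #3:10@101 #5:8@98 #7:6@96] asks=[-]

Answer: 5@102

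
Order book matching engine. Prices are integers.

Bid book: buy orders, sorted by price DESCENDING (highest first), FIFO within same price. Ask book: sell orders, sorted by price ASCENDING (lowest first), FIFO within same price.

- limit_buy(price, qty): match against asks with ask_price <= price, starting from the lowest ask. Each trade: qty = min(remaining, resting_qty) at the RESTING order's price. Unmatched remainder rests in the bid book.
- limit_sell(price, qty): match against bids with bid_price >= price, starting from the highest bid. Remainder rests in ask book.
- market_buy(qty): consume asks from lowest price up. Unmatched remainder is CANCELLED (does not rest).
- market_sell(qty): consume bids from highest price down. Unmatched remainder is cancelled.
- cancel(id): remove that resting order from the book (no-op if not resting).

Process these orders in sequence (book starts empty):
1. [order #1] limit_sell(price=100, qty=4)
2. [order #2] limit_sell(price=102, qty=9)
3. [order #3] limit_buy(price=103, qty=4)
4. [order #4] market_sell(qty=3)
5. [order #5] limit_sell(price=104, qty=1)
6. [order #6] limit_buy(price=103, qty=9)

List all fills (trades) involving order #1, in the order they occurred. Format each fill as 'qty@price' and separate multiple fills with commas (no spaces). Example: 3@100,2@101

Answer: 4@100

Derivation:
After op 1 [order #1] limit_sell(price=100, qty=4): fills=none; bids=[-] asks=[#1:4@100]
After op 2 [order #2] limit_sell(price=102, qty=9): fills=none; bids=[-] asks=[#1:4@100 #2:9@102]
After op 3 [order #3] limit_buy(price=103, qty=4): fills=#3x#1:4@100; bids=[-] asks=[#2:9@102]
After op 4 [order #4] market_sell(qty=3): fills=none; bids=[-] asks=[#2:9@102]
After op 5 [order #5] limit_sell(price=104, qty=1): fills=none; bids=[-] asks=[#2:9@102 #5:1@104]
After op 6 [order #6] limit_buy(price=103, qty=9): fills=#6x#2:9@102; bids=[-] asks=[#5:1@104]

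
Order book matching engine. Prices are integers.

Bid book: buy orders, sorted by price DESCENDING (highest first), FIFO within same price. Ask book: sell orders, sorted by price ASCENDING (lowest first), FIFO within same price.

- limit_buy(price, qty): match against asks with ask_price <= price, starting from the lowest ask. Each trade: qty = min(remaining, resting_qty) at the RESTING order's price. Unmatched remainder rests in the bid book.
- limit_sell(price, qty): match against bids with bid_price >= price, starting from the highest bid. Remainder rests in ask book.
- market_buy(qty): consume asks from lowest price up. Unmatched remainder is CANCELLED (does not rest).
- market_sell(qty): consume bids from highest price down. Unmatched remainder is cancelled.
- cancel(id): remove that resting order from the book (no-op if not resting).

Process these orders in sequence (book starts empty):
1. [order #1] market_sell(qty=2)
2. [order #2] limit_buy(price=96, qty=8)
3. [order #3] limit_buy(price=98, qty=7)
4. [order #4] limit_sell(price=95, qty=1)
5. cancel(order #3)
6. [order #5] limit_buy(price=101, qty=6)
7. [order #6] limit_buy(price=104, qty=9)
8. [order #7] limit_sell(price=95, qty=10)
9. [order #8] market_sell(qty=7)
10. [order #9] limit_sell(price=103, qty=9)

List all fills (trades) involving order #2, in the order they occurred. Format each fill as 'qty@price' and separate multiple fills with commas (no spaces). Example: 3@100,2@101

Answer: 2@96

Derivation:
After op 1 [order #1] market_sell(qty=2): fills=none; bids=[-] asks=[-]
After op 2 [order #2] limit_buy(price=96, qty=8): fills=none; bids=[#2:8@96] asks=[-]
After op 3 [order #3] limit_buy(price=98, qty=7): fills=none; bids=[#3:7@98 #2:8@96] asks=[-]
After op 4 [order #4] limit_sell(price=95, qty=1): fills=#3x#4:1@98; bids=[#3:6@98 #2:8@96] asks=[-]
After op 5 cancel(order #3): fills=none; bids=[#2:8@96] asks=[-]
After op 6 [order #5] limit_buy(price=101, qty=6): fills=none; bids=[#5:6@101 #2:8@96] asks=[-]
After op 7 [order #6] limit_buy(price=104, qty=9): fills=none; bids=[#6:9@104 #5:6@101 #2:8@96] asks=[-]
After op 8 [order #7] limit_sell(price=95, qty=10): fills=#6x#7:9@104 #5x#7:1@101; bids=[#5:5@101 #2:8@96] asks=[-]
After op 9 [order #8] market_sell(qty=7): fills=#5x#8:5@101 #2x#8:2@96; bids=[#2:6@96] asks=[-]
After op 10 [order #9] limit_sell(price=103, qty=9): fills=none; bids=[#2:6@96] asks=[#9:9@103]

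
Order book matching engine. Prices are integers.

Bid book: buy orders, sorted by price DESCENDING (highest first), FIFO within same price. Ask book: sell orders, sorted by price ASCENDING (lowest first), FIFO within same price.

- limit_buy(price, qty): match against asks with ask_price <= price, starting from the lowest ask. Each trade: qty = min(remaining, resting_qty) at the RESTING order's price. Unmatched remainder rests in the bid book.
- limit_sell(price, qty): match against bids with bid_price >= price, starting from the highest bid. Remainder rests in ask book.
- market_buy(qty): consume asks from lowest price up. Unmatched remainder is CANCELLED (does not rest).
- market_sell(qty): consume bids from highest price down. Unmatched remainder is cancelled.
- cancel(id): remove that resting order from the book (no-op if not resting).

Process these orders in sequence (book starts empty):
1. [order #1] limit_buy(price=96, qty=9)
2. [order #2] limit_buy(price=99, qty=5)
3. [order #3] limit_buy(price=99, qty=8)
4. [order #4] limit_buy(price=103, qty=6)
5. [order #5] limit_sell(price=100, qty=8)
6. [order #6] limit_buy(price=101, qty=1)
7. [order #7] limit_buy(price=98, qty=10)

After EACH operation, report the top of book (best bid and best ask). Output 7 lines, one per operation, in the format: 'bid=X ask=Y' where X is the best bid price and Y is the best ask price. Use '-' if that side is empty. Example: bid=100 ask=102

After op 1 [order #1] limit_buy(price=96, qty=9): fills=none; bids=[#1:9@96] asks=[-]
After op 2 [order #2] limit_buy(price=99, qty=5): fills=none; bids=[#2:5@99 #1:9@96] asks=[-]
After op 3 [order #3] limit_buy(price=99, qty=8): fills=none; bids=[#2:5@99 #3:8@99 #1:9@96] asks=[-]
After op 4 [order #4] limit_buy(price=103, qty=6): fills=none; bids=[#4:6@103 #2:5@99 #3:8@99 #1:9@96] asks=[-]
After op 5 [order #5] limit_sell(price=100, qty=8): fills=#4x#5:6@103; bids=[#2:5@99 #3:8@99 #1:9@96] asks=[#5:2@100]
After op 6 [order #6] limit_buy(price=101, qty=1): fills=#6x#5:1@100; bids=[#2:5@99 #3:8@99 #1:9@96] asks=[#5:1@100]
After op 7 [order #7] limit_buy(price=98, qty=10): fills=none; bids=[#2:5@99 #3:8@99 #7:10@98 #1:9@96] asks=[#5:1@100]

Answer: bid=96 ask=-
bid=99 ask=-
bid=99 ask=-
bid=103 ask=-
bid=99 ask=100
bid=99 ask=100
bid=99 ask=100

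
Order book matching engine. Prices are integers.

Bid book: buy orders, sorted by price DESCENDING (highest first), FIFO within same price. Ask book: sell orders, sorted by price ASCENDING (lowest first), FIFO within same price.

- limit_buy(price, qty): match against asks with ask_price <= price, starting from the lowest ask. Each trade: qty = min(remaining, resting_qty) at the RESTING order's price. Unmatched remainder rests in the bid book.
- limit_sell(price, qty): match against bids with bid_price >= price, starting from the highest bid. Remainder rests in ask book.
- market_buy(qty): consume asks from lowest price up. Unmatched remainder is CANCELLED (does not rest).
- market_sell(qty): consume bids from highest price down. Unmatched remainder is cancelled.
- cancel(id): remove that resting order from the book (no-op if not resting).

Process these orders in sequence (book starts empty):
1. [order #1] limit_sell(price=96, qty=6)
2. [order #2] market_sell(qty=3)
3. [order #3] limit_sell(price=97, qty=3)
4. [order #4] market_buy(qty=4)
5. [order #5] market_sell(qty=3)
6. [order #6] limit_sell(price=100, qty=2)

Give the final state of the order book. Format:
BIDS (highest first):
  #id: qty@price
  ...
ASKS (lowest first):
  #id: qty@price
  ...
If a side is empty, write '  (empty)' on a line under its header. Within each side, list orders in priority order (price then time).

After op 1 [order #1] limit_sell(price=96, qty=6): fills=none; bids=[-] asks=[#1:6@96]
After op 2 [order #2] market_sell(qty=3): fills=none; bids=[-] asks=[#1:6@96]
After op 3 [order #3] limit_sell(price=97, qty=3): fills=none; bids=[-] asks=[#1:6@96 #3:3@97]
After op 4 [order #4] market_buy(qty=4): fills=#4x#1:4@96; bids=[-] asks=[#1:2@96 #3:3@97]
After op 5 [order #5] market_sell(qty=3): fills=none; bids=[-] asks=[#1:2@96 #3:3@97]
After op 6 [order #6] limit_sell(price=100, qty=2): fills=none; bids=[-] asks=[#1:2@96 #3:3@97 #6:2@100]

Answer: BIDS (highest first):
  (empty)
ASKS (lowest first):
  #1: 2@96
  #3: 3@97
  #6: 2@100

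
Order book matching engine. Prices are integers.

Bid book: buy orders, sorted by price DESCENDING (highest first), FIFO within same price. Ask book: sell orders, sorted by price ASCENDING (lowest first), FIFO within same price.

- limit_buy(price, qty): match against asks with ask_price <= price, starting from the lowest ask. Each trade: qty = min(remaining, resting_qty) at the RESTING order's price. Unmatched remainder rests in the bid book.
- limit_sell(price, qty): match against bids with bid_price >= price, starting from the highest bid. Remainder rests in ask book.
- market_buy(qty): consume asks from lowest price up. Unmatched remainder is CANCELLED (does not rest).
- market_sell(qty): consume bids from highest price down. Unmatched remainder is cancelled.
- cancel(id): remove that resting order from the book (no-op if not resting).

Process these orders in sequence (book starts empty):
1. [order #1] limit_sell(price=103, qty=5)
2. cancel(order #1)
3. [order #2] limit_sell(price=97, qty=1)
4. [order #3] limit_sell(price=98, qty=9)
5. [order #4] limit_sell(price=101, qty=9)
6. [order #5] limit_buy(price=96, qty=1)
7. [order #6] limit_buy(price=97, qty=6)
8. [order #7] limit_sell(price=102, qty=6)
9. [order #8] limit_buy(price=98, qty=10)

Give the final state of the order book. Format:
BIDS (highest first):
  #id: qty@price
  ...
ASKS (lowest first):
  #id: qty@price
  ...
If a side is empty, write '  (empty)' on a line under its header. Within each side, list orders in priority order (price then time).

After op 1 [order #1] limit_sell(price=103, qty=5): fills=none; bids=[-] asks=[#1:5@103]
After op 2 cancel(order #1): fills=none; bids=[-] asks=[-]
After op 3 [order #2] limit_sell(price=97, qty=1): fills=none; bids=[-] asks=[#2:1@97]
After op 4 [order #3] limit_sell(price=98, qty=9): fills=none; bids=[-] asks=[#2:1@97 #3:9@98]
After op 5 [order #4] limit_sell(price=101, qty=9): fills=none; bids=[-] asks=[#2:1@97 #3:9@98 #4:9@101]
After op 6 [order #5] limit_buy(price=96, qty=1): fills=none; bids=[#5:1@96] asks=[#2:1@97 #3:9@98 #4:9@101]
After op 7 [order #6] limit_buy(price=97, qty=6): fills=#6x#2:1@97; bids=[#6:5@97 #5:1@96] asks=[#3:9@98 #4:9@101]
After op 8 [order #7] limit_sell(price=102, qty=6): fills=none; bids=[#6:5@97 #5:1@96] asks=[#3:9@98 #4:9@101 #7:6@102]
After op 9 [order #8] limit_buy(price=98, qty=10): fills=#8x#3:9@98; bids=[#8:1@98 #6:5@97 #5:1@96] asks=[#4:9@101 #7:6@102]

Answer: BIDS (highest first):
  #8: 1@98
  #6: 5@97
  #5: 1@96
ASKS (lowest first):
  #4: 9@101
  #7: 6@102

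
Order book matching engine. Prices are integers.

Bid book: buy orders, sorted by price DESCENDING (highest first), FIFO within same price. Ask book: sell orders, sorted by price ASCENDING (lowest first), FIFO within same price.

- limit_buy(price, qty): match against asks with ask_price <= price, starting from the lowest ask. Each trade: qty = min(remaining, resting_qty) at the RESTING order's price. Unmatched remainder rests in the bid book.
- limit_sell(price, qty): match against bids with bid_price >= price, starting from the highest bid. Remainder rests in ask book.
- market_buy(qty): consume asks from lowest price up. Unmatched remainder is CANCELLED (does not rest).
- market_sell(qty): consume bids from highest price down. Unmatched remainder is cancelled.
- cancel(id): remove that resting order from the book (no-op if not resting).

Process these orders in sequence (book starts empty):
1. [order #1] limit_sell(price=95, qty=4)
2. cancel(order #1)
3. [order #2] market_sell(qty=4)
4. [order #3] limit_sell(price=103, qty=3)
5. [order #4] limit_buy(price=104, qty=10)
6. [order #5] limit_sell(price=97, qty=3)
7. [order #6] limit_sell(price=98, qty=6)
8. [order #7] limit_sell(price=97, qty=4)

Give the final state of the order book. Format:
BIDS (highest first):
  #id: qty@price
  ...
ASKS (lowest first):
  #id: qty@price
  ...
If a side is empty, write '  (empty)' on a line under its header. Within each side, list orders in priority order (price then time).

Answer: BIDS (highest first):
  (empty)
ASKS (lowest first):
  #7: 4@97
  #6: 2@98

Derivation:
After op 1 [order #1] limit_sell(price=95, qty=4): fills=none; bids=[-] asks=[#1:4@95]
After op 2 cancel(order #1): fills=none; bids=[-] asks=[-]
After op 3 [order #2] market_sell(qty=4): fills=none; bids=[-] asks=[-]
After op 4 [order #3] limit_sell(price=103, qty=3): fills=none; bids=[-] asks=[#3:3@103]
After op 5 [order #4] limit_buy(price=104, qty=10): fills=#4x#3:3@103; bids=[#4:7@104] asks=[-]
After op 6 [order #5] limit_sell(price=97, qty=3): fills=#4x#5:3@104; bids=[#4:4@104] asks=[-]
After op 7 [order #6] limit_sell(price=98, qty=6): fills=#4x#6:4@104; bids=[-] asks=[#6:2@98]
After op 8 [order #7] limit_sell(price=97, qty=4): fills=none; bids=[-] asks=[#7:4@97 #6:2@98]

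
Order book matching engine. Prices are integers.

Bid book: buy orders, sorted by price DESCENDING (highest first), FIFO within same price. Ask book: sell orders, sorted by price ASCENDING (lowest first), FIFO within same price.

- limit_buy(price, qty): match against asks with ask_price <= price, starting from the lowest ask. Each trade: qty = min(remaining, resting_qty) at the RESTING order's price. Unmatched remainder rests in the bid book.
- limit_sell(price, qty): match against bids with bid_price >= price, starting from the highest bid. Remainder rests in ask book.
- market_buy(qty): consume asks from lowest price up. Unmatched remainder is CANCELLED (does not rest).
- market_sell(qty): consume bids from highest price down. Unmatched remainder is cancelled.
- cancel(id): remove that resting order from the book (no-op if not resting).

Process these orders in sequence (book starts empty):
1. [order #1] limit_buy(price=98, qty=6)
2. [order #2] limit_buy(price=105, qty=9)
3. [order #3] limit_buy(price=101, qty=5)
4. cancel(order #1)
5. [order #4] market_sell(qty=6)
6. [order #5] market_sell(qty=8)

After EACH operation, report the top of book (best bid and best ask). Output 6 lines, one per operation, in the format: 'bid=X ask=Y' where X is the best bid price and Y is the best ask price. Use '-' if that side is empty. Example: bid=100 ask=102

Answer: bid=98 ask=-
bid=105 ask=-
bid=105 ask=-
bid=105 ask=-
bid=105 ask=-
bid=- ask=-

Derivation:
After op 1 [order #1] limit_buy(price=98, qty=6): fills=none; bids=[#1:6@98] asks=[-]
After op 2 [order #2] limit_buy(price=105, qty=9): fills=none; bids=[#2:9@105 #1:6@98] asks=[-]
After op 3 [order #3] limit_buy(price=101, qty=5): fills=none; bids=[#2:9@105 #3:5@101 #1:6@98] asks=[-]
After op 4 cancel(order #1): fills=none; bids=[#2:9@105 #3:5@101] asks=[-]
After op 5 [order #4] market_sell(qty=6): fills=#2x#4:6@105; bids=[#2:3@105 #3:5@101] asks=[-]
After op 6 [order #5] market_sell(qty=8): fills=#2x#5:3@105 #3x#5:5@101; bids=[-] asks=[-]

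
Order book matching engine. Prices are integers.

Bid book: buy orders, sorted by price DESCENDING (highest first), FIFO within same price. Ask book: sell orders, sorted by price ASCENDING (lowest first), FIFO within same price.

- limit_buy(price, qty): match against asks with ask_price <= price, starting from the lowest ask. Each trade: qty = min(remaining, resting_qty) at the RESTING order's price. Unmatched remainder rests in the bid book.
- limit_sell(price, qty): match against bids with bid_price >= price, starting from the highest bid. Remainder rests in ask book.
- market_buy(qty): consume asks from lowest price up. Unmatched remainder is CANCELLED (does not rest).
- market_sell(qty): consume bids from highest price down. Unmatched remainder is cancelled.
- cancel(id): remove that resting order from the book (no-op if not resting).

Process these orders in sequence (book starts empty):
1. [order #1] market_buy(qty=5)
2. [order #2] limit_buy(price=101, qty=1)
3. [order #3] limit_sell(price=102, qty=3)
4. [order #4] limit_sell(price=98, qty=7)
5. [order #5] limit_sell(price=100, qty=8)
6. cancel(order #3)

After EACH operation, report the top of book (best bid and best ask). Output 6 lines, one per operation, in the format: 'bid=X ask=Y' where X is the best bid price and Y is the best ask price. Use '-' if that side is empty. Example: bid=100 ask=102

Answer: bid=- ask=-
bid=101 ask=-
bid=101 ask=102
bid=- ask=98
bid=- ask=98
bid=- ask=98

Derivation:
After op 1 [order #1] market_buy(qty=5): fills=none; bids=[-] asks=[-]
After op 2 [order #2] limit_buy(price=101, qty=1): fills=none; bids=[#2:1@101] asks=[-]
After op 3 [order #3] limit_sell(price=102, qty=3): fills=none; bids=[#2:1@101] asks=[#3:3@102]
After op 4 [order #4] limit_sell(price=98, qty=7): fills=#2x#4:1@101; bids=[-] asks=[#4:6@98 #3:3@102]
After op 5 [order #5] limit_sell(price=100, qty=8): fills=none; bids=[-] asks=[#4:6@98 #5:8@100 #3:3@102]
After op 6 cancel(order #3): fills=none; bids=[-] asks=[#4:6@98 #5:8@100]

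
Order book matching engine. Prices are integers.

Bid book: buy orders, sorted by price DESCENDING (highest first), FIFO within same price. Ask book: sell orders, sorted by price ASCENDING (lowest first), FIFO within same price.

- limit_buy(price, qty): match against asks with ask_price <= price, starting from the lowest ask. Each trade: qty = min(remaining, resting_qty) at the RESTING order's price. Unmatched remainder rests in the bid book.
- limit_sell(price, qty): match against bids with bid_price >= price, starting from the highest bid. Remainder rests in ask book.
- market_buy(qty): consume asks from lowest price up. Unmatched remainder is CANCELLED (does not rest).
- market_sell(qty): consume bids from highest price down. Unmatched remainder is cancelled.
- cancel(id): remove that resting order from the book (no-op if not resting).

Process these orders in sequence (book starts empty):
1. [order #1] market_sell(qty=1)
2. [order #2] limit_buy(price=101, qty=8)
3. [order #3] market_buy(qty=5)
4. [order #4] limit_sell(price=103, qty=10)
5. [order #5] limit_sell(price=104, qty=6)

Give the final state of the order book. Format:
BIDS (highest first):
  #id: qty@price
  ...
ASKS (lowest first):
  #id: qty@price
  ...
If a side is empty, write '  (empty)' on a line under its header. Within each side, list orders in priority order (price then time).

After op 1 [order #1] market_sell(qty=1): fills=none; bids=[-] asks=[-]
After op 2 [order #2] limit_buy(price=101, qty=8): fills=none; bids=[#2:8@101] asks=[-]
After op 3 [order #3] market_buy(qty=5): fills=none; bids=[#2:8@101] asks=[-]
After op 4 [order #4] limit_sell(price=103, qty=10): fills=none; bids=[#2:8@101] asks=[#4:10@103]
After op 5 [order #5] limit_sell(price=104, qty=6): fills=none; bids=[#2:8@101] asks=[#4:10@103 #5:6@104]

Answer: BIDS (highest first):
  #2: 8@101
ASKS (lowest first):
  #4: 10@103
  #5: 6@104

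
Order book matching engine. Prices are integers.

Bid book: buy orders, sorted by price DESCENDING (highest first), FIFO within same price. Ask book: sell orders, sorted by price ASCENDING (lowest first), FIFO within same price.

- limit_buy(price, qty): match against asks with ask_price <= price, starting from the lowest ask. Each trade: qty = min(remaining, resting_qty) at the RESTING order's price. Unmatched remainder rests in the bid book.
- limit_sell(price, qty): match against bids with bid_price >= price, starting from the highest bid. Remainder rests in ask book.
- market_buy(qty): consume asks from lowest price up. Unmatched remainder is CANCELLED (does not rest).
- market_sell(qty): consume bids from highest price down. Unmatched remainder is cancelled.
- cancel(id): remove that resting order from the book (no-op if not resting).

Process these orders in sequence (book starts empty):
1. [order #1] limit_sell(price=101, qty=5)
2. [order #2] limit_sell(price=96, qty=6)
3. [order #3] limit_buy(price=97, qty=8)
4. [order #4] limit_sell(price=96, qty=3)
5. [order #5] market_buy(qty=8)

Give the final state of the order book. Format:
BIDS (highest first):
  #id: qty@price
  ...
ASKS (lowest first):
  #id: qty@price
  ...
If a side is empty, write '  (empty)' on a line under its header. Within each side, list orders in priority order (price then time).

Answer: BIDS (highest first):
  (empty)
ASKS (lowest first):
  (empty)

Derivation:
After op 1 [order #1] limit_sell(price=101, qty=5): fills=none; bids=[-] asks=[#1:5@101]
After op 2 [order #2] limit_sell(price=96, qty=6): fills=none; bids=[-] asks=[#2:6@96 #1:5@101]
After op 3 [order #3] limit_buy(price=97, qty=8): fills=#3x#2:6@96; bids=[#3:2@97] asks=[#1:5@101]
After op 4 [order #4] limit_sell(price=96, qty=3): fills=#3x#4:2@97; bids=[-] asks=[#4:1@96 #1:5@101]
After op 5 [order #5] market_buy(qty=8): fills=#5x#4:1@96 #5x#1:5@101; bids=[-] asks=[-]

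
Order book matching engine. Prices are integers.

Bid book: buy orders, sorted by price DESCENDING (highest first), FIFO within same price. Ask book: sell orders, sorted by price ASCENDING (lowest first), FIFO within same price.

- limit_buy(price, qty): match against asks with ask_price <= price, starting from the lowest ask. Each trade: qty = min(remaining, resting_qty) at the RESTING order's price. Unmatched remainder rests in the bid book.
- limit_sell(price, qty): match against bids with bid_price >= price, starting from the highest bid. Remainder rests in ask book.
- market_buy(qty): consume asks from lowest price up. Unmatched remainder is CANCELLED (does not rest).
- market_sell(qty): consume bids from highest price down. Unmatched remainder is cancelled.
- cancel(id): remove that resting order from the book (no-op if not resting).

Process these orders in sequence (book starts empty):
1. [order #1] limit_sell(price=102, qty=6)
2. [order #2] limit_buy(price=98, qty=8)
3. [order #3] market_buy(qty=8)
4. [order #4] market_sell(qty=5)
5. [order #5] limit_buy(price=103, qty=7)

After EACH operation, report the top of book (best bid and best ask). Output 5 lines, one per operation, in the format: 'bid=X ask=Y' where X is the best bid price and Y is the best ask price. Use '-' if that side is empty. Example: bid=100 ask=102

After op 1 [order #1] limit_sell(price=102, qty=6): fills=none; bids=[-] asks=[#1:6@102]
After op 2 [order #2] limit_buy(price=98, qty=8): fills=none; bids=[#2:8@98] asks=[#1:6@102]
After op 3 [order #3] market_buy(qty=8): fills=#3x#1:6@102; bids=[#2:8@98] asks=[-]
After op 4 [order #4] market_sell(qty=5): fills=#2x#4:5@98; bids=[#2:3@98] asks=[-]
After op 5 [order #5] limit_buy(price=103, qty=7): fills=none; bids=[#5:7@103 #2:3@98] asks=[-]

Answer: bid=- ask=102
bid=98 ask=102
bid=98 ask=-
bid=98 ask=-
bid=103 ask=-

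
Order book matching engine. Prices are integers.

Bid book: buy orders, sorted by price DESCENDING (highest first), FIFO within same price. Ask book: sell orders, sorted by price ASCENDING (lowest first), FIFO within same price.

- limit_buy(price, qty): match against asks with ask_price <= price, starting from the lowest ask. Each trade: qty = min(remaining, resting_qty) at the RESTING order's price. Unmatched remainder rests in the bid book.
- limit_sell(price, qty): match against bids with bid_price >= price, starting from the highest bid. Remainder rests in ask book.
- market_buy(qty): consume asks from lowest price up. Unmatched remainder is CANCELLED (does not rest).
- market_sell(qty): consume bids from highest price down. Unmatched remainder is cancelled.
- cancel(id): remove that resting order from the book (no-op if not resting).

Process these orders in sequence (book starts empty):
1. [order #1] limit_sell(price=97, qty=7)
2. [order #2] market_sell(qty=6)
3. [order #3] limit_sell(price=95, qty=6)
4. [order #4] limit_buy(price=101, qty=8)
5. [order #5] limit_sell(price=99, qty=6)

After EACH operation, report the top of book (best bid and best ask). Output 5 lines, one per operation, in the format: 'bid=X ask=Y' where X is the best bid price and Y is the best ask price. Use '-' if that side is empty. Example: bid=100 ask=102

Answer: bid=- ask=97
bid=- ask=97
bid=- ask=95
bid=- ask=97
bid=- ask=97

Derivation:
After op 1 [order #1] limit_sell(price=97, qty=7): fills=none; bids=[-] asks=[#1:7@97]
After op 2 [order #2] market_sell(qty=6): fills=none; bids=[-] asks=[#1:7@97]
After op 3 [order #3] limit_sell(price=95, qty=6): fills=none; bids=[-] asks=[#3:6@95 #1:7@97]
After op 4 [order #4] limit_buy(price=101, qty=8): fills=#4x#3:6@95 #4x#1:2@97; bids=[-] asks=[#1:5@97]
After op 5 [order #5] limit_sell(price=99, qty=6): fills=none; bids=[-] asks=[#1:5@97 #5:6@99]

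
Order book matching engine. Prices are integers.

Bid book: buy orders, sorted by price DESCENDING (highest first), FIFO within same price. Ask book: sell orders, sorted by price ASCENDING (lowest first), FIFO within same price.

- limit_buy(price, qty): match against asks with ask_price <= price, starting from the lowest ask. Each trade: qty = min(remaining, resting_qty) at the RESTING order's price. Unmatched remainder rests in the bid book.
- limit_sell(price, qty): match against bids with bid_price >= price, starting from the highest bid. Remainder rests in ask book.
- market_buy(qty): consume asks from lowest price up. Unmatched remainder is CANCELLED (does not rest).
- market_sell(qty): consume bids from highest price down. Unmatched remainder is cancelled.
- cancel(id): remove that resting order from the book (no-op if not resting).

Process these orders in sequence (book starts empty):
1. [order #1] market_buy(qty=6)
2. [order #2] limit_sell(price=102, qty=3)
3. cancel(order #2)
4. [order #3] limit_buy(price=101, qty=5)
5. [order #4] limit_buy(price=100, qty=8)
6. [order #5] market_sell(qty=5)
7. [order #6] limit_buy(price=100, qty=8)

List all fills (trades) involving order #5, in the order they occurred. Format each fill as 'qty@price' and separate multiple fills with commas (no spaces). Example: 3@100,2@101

After op 1 [order #1] market_buy(qty=6): fills=none; bids=[-] asks=[-]
After op 2 [order #2] limit_sell(price=102, qty=3): fills=none; bids=[-] asks=[#2:3@102]
After op 3 cancel(order #2): fills=none; bids=[-] asks=[-]
After op 4 [order #3] limit_buy(price=101, qty=5): fills=none; bids=[#3:5@101] asks=[-]
After op 5 [order #4] limit_buy(price=100, qty=8): fills=none; bids=[#3:5@101 #4:8@100] asks=[-]
After op 6 [order #5] market_sell(qty=5): fills=#3x#5:5@101; bids=[#4:8@100] asks=[-]
After op 7 [order #6] limit_buy(price=100, qty=8): fills=none; bids=[#4:8@100 #6:8@100] asks=[-]

Answer: 5@101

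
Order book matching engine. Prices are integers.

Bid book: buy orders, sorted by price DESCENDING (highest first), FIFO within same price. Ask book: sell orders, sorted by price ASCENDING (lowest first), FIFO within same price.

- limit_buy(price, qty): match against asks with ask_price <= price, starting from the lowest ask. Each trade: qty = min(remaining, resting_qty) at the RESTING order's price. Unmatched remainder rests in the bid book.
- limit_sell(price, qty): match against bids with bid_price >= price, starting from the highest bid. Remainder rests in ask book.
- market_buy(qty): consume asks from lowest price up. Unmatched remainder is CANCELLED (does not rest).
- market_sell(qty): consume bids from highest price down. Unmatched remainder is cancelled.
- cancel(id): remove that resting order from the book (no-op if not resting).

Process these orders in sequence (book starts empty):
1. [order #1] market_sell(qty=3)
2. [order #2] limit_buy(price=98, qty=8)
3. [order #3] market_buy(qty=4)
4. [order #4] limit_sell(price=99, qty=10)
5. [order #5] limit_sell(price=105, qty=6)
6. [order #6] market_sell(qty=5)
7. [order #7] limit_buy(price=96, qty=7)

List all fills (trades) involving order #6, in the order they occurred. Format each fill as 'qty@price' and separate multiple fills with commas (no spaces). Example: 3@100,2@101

After op 1 [order #1] market_sell(qty=3): fills=none; bids=[-] asks=[-]
After op 2 [order #2] limit_buy(price=98, qty=8): fills=none; bids=[#2:8@98] asks=[-]
After op 3 [order #3] market_buy(qty=4): fills=none; bids=[#2:8@98] asks=[-]
After op 4 [order #4] limit_sell(price=99, qty=10): fills=none; bids=[#2:8@98] asks=[#4:10@99]
After op 5 [order #5] limit_sell(price=105, qty=6): fills=none; bids=[#2:8@98] asks=[#4:10@99 #5:6@105]
After op 6 [order #6] market_sell(qty=5): fills=#2x#6:5@98; bids=[#2:3@98] asks=[#4:10@99 #5:6@105]
After op 7 [order #7] limit_buy(price=96, qty=7): fills=none; bids=[#2:3@98 #7:7@96] asks=[#4:10@99 #5:6@105]

Answer: 5@98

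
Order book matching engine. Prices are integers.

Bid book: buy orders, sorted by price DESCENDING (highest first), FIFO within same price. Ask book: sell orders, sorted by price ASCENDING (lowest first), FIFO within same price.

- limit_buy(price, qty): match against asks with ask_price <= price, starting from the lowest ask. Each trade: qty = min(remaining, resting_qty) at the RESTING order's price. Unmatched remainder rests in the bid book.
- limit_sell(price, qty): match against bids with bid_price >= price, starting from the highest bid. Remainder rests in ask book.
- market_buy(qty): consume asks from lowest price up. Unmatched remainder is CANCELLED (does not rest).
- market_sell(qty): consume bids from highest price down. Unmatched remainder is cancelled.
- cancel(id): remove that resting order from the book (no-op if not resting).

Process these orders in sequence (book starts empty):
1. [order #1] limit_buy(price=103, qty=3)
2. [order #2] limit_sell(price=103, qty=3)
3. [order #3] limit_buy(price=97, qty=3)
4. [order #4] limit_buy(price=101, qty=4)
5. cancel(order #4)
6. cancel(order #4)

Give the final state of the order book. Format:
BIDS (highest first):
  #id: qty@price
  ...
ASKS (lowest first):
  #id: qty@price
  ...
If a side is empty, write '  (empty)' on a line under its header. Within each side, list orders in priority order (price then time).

Answer: BIDS (highest first):
  #3: 3@97
ASKS (lowest first):
  (empty)

Derivation:
After op 1 [order #1] limit_buy(price=103, qty=3): fills=none; bids=[#1:3@103] asks=[-]
After op 2 [order #2] limit_sell(price=103, qty=3): fills=#1x#2:3@103; bids=[-] asks=[-]
After op 3 [order #3] limit_buy(price=97, qty=3): fills=none; bids=[#3:3@97] asks=[-]
After op 4 [order #4] limit_buy(price=101, qty=4): fills=none; bids=[#4:4@101 #3:3@97] asks=[-]
After op 5 cancel(order #4): fills=none; bids=[#3:3@97] asks=[-]
After op 6 cancel(order #4): fills=none; bids=[#3:3@97] asks=[-]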